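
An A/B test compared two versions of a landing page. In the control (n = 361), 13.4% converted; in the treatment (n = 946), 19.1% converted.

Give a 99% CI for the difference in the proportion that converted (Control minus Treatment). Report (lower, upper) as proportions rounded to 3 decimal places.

(-0.114, 0.000)

The two standard errors are √(0.1340×0.8660/361) = 0.01793 and √(0.1910×0.8090/946) = 0.01278.
Because the samples are independent, SE_diff = √(0.01793² + 0.01278²) = 0.02202.
Using z* = 2.576 for 99%, ME = 2.576 × 0.02202 = 0.05672.
p̂₁ − p̂₂ = -0.0570; interval -0.0570 ± 0.05672 gives (-0.114, 0.000).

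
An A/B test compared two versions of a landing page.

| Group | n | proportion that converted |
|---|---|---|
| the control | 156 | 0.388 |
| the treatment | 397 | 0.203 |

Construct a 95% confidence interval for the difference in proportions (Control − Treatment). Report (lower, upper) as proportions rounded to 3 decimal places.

Each SE is √(p̂(1−p̂)/n): √(0.3880·0.6120/156) = 0.03901 and √(0.2030·0.7970/397) = 0.02019.
SE(p̂₁ − p̂₂) = √(SE₁² + SE₂²) = √(0.0015217801 + 0.0004076361) = 0.04393, since the two samples are independent.
At 95% confidence z* = 1.960; margin = 1.960 × 0.04393 = 0.08610.
The difference is 0.3880 − 0.2030 = 0.1850, so the interval is 0.1850 ± 0.08610 = (0.099, 0.271).

(0.099, 0.271)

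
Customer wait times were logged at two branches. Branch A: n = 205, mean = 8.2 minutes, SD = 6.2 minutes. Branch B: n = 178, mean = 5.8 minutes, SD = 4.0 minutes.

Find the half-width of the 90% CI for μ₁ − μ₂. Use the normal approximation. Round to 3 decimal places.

Standard errors of each mean: 6.2/√205 = 0.4330 and 4.0/√178 = 0.2998.
SE(x̄₁ − x̄₂) = √(0.4330² + 0.2998²) = 0.5267 for independent samples with unequal variances.
With z* = 1.645, the margin is 1.645 × 0.5267 = 0.8664.

0.866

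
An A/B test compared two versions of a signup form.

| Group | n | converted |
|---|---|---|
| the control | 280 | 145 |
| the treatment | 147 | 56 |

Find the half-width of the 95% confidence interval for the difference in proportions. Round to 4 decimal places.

0.0979

First, p̂₁ = 145/280 = 0.5179; p̂₂ = 56/147 = 0.3810.
The two standard errors are √(0.5179×0.4821/280) = 0.02986 and √(0.3810×0.6190/147) = 0.04005.
Because the samples are independent, SE_diff = √(0.02986² + 0.04005²) = 0.04996.
Using z* = 1.960 for 95%, ME = 1.960 × 0.04996 = 0.09792.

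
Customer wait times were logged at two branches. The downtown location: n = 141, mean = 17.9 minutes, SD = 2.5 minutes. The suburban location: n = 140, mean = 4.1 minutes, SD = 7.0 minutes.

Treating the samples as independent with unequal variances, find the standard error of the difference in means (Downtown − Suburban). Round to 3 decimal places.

Standard errors of each mean: 2.5/√141 = 0.2105 and 7.0/√140 = 0.5916.
SE(x̄₁ − x̄₂) = √(0.2105² + 0.5916²) = 0.6279 for independent samples with unequal variances.

0.628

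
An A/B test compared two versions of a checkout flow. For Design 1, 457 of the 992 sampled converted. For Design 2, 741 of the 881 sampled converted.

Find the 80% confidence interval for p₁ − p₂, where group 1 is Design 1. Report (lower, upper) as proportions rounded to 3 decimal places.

(-0.406, -0.355)

Sample proportions: 457/992 = 0.4607, 741/881 = 0.8411.
Each SE is √(p̂(1−p̂)/n): √(0.4607·0.5393/992) = 0.01583 and √(0.8411·0.1589/881) = 0.01232.
SE(p̂₁ − p̂₂) = √(SE₁² + SE₂²) = √(0.0002505889 + 0.0001517824) = 0.02006, since the two samples are independent.
At 80% confidence z* = 1.282; margin = 1.282 × 0.02006 = 0.02572.
The difference is 0.4607 − 0.8411 = -0.3804, so the interval is -0.3804 ± 0.02572 = (-0.406, -0.355).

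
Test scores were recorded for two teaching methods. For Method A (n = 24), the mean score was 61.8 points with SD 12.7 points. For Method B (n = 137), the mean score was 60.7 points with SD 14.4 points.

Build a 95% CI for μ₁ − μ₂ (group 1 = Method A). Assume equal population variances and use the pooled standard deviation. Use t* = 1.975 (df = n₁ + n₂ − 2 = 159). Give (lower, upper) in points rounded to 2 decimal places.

(-5.09, 7.29)

Pooled variance s_p² = [23·12.7² + 136·14.4²] / (24+137−2) = 200.6958, so s_p = 14.1667.
SE_diff = s_p·√(1/n₁ + 1/n₂) = 14.1667·√(1/24 + 1/137) = 3.1348.
t* = 1.975; margin = 1.975 × 3.1348 = 6.1912.
Difference = 61.8 − 60.7 = 1.1000.
1.1000 ± 6.1912 → (-5.09, 7.29).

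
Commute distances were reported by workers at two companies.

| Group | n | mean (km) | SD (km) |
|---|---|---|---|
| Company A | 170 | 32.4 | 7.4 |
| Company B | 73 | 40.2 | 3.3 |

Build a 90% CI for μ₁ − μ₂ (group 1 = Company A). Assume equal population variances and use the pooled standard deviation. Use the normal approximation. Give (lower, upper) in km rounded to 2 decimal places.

Pooled variance s_p² = [169·7.4² + 72·3.3²] / (170+73−2) = 41.6536, so s_p = 6.4540.
SE_diff = s_p·√(1/n₁ + 1/n₂) = 6.4540·√(1/170 + 1/73) = 0.9031.
z* = 1.645; margin = 1.645 × 0.9031 = 1.4856.
Difference = 32.4 − 40.2 = -7.8000.
-7.8000 ± 1.4856 → (-9.29, -6.31).

(-9.29, -6.31)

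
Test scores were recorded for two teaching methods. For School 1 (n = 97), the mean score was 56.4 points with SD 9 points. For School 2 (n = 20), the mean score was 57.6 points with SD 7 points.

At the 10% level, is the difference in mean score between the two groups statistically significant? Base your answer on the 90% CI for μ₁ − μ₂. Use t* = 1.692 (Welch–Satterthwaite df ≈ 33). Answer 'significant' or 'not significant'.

not significant

Standard errors of each mean: 9/√97 = 0.9138 and 7/√20 = 1.5652.
SE(x̄₁ − x̄₂) = √(0.9138² + 1.5652²) = 1.8124 for independent samples with unequal variances.
With t* = 1.692, the margin is 1.692 × 1.8124 = 3.0666.
x̄₁ − x̄₂ = 56.4 − 57.6 = -1.2000; the interval is -1.2000 ± 3.0666 = (-4.2666, 1.8666).
The interval (-4.2666, 1.8666) contains 0, so the difference is not significant.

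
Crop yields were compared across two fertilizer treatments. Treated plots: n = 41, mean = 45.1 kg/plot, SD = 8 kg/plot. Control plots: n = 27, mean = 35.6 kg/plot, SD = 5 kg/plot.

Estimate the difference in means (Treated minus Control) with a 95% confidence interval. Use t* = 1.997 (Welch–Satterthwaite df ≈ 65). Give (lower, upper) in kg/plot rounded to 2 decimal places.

(6.35, 12.65)

SE₁ = s₁/√n₁ = 8/√41 = 1.2494; SE₂ = 5/√27 = 0.9623.
Independent samples, unequal variances: SE_diff = √(SE₁² + SE₂²) = √(1.56100036 + 0.92602129) = 1.5770.
t* = 1.997, so margin of error = 1.997 × 1.5770 = 3.1493.
Difference in means = 45.1 − 35.6 = 9.5000.
9.5000 ± 3.1493 → (6.35, 12.65).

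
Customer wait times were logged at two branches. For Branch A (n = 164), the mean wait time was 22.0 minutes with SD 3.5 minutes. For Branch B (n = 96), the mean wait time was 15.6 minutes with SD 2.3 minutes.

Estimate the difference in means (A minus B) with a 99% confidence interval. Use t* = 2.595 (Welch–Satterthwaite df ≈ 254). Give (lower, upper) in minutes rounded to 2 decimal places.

(5.47, 7.33)

Per-group SEs: s₁/√n₁ = 3.5/√164 = 0.2733, s₂/√n₂ = 2.3/√96 = 0.2347.
Unpooled SE of the difference: √(0.07469289 + 0.05508409) = 0.3602.
Margin of error = t* · SE = 2.595 × 0.3602 = 0.9347.
x̄₁ − x̄₂ = 22.0 − 15.6 = 6.4000.
CI: 6.4000 ± 0.9347 = (5.47, 7.33).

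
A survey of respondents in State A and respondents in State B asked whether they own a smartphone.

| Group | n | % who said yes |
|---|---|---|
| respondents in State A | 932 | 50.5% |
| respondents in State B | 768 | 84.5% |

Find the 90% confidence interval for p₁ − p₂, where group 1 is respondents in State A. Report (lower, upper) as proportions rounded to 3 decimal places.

SE₁ = √(p̂₁(1−p̂₁)/n₁) = √(0.5050·0.4950/932) = 0.01638; SE₂ = √(0.8450·0.1550/768) = 0.01306.
Independent samples: SE of the difference = √(SE₁² + SE₂²) = √(0.0002683044 + 0.0001705636) = 0.02095.
z* for 90% confidence is 1.645, so the margin of error is 1.645 × 0.02095 = 0.03446.
Point estimate p̂₁ − p̂₂ = 0.5050 − 0.8450 = -0.3400.
-0.3400 ± 0.03446 → (-0.374, -0.306).

(-0.374, -0.306)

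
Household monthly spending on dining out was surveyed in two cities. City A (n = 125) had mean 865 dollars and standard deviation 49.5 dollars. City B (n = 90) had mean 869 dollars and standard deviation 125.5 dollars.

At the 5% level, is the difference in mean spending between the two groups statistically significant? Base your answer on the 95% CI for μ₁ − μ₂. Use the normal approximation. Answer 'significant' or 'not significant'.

not significant

Per-group SEs: s₁/√n₁ = 49.5/√125 = 4.4274, s₂/√n₂ = 125.5/√90 = 13.2289.
Unpooled SE of the difference: √(19.60187076 + 175.00379521) = 13.9501.
Margin of error = z* · SE = 1.960 × 13.9501 = 27.3422.
x̄₁ − x̄₂ = 865 − 869 = -4.0000.
CI: -4.0000 ± 27.3422 = (-31.3422, 23.3422).
The interval (-31.3422, 23.3422) contains 0, so the difference is not significant.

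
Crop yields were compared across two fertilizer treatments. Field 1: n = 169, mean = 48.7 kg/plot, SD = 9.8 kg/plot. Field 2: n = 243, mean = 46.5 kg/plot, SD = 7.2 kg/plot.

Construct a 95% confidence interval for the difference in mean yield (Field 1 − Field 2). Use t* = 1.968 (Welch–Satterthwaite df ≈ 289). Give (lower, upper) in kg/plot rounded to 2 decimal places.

(0.46, 3.94)

Per-group SEs: s₁/√n₁ = 9.8/√169 = 0.7538, s₂/√n₂ = 7.2/√243 = 0.4619.
Unpooled SE of the difference: √(0.56821444 + 0.21335161) = 0.8841.
Margin of error = t* · SE = 1.968 × 0.8841 = 1.7399.
x̄₁ − x̄₂ = 48.7 − 46.5 = 2.2000.
CI: 2.2000 ± 1.7399 = (0.46, 3.94).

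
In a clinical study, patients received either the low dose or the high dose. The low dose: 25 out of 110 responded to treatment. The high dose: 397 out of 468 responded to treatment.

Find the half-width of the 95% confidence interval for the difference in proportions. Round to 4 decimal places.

Sample proportions: 25/110 = 0.2273, 397/468 = 0.8483.
Each SE is √(p̂(1−p̂)/n): √(0.2273·0.7727/110) = 0.03996 and √(0.8483·0.1517/468) = 0.01658.
SE(p̂₁ − p̂₂) = √(SE₁² + SE₂²) = √(0.0015968016 + 0.0002748964) = 0.04326, since the two samples are independent.
At 95% confidence z* = 1.960; margin = 1.960 × 0.04326 = 0.08479.

0.0848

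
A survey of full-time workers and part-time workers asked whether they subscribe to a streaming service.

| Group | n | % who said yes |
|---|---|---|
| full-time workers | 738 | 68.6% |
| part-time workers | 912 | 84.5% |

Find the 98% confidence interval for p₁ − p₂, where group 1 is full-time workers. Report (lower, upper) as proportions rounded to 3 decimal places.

(-0.208, -0.110)

The two standard errors are √(0.6860×0.3140/738) = 0.01708 and √(0.8450×0.1550/912) = 0.01198.
Because the samples are independent, SE_diff = √(0.01708² + 0.01198²) = 0.02086.
Using z* = 2.326 for 98%, ME = 2.326 × 0.02086 = 0.04852.
p̂₁ − p̂₂ = -0.1590; interval -0.1590 ± 0.04852 gives (-0.208, -0.110).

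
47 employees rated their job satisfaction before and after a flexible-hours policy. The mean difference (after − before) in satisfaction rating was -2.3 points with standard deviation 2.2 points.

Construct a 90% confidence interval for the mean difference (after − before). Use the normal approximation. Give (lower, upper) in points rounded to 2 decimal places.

Paired design: SE = s_d/√n = 2.2/√47 = 0.3209.
z* = 1.645; margin of error = 1.645 × 0.3209 = 0.5279.
-2.3 ± 0.5279 → (-2.83, -1.77).

(-2.83, -1.77)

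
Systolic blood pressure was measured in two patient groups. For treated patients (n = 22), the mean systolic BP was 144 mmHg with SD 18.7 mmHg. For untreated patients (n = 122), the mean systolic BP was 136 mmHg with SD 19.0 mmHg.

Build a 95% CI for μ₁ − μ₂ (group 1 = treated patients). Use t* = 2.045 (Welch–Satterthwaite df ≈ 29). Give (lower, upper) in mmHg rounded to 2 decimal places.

Standard errors of each mean: 18.7/√22 = 3.9869 and 19.0/√122 = 1.7202.
SE(x̄₁ − x̄₂) = √(3.9869² + 1.7202²) = 4.3422 for independent samples with unequal variances.
With t* = 2.045, the margin is 2.045 × 4.3422 = 8.8798.
x̄₁ − x̄₂ = 144 − 136 = 8.0000; the interval is 8.0000 ± 8.8798 = (-0.88, 16.88).

(-0.88, 16.88)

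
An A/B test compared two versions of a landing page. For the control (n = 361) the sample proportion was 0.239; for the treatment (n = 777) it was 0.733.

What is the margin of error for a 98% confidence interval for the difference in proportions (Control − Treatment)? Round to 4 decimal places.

0.0639

The two standard errors are √(0.2390×0.7610/361) = 0.02245 and √(0.7330×0.2670/777) = 0.01587.
Because the samples are independent, SE_diff = √(0.02245² + 0.01587²) = 0.02749.
Using z* = 2.326 for 98%, ME = 2.326 × 0.02749 = 0.06394.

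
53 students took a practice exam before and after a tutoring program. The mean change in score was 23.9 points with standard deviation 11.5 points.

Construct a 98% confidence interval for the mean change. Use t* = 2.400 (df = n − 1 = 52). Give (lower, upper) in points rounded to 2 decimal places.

(20.11, 27.69)

Paired design: SE = s_d/√n = 11.5/√53 = 1.5796.
t* = 2.400; margin of error = 2.400 × 1.5796 = 3.7910.
23.9 ± 3.7910 → (20.11, 27.69).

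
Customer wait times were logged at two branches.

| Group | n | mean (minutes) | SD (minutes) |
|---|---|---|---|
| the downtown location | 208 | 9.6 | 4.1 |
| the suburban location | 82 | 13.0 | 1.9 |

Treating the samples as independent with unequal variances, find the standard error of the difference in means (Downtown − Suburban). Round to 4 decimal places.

Standard errors of each mean: 4.1/√208 = 0.2843 and 1.9/√82 = 0.2098.
SE(x̄₁ − x̄₂) = √(0.2843² + 0.2098²) = 0.3533 for independent samples with unequal variances.

0.3533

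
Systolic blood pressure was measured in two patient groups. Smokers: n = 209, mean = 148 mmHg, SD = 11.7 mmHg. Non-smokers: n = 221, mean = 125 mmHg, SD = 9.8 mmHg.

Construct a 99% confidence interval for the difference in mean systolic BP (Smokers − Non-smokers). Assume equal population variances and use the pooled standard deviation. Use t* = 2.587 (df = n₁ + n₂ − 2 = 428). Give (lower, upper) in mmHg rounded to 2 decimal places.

(20.31, 25.69)

Pooled variance s_p² = [208·11.7² + 220·9.8²] / (209+221−2) = 115.8923, so s_p = 10.7653.
SE_diff = s_p·√(1/n₁ + 1/n₂) = 10.7653·√(1/209 + 1/221) = 1.0387.
t* = 2.587; margin = 2.587 × 1.0387 = 2.6871.
Difference = 148 − 125 = 23.0000.
23.0000 ± 2.6871 → (20.31, 25.69).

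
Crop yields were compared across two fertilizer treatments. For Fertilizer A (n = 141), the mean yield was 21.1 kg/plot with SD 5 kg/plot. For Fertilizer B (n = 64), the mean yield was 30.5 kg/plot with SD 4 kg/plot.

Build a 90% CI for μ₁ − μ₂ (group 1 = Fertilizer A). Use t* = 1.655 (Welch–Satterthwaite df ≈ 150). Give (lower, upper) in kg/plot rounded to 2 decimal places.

(-10.48, -8.32)

SE₁ = s₁/√n₁ = 5/√141 = 0.4211; SE₂ = 4/√64 = 0.5000.
Independent samples, unequal variances: SE_diff = √(SE₁² + SE₂²) = √(0.17732521 + 0.25) = 0.6537.
t* = 1.655, so margin of error = 1.655 × 0.6537 = 1.0819.
Difference in means = 21.1 − 30.5 = -9.4000.
-9.4000 ± 1.0819 → (-10.48, -8.32).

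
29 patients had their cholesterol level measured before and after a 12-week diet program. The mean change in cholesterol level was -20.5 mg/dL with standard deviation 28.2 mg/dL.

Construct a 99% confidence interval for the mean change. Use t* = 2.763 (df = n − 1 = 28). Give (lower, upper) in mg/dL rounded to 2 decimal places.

(-34.97, -6.03)

This is a matched-pairs design, so SE = s_d/√n = 28.2/√29 = 5.2366.
Margin = 2.763 × 5.2366 = 14.4687; the interval is -20.5 ± 14.4687 = (-34.97, -6.03).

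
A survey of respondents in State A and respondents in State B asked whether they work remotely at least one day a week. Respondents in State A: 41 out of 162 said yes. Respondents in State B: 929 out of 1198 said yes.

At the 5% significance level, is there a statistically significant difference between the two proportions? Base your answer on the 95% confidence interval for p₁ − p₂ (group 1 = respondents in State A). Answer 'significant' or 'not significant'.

significant

p̂₁ = 41/162 = 0.2531 and p̂₂ = 929/1198 = 0.7755.
SE₁ = √(p̂₁(1−p̂₁)/n₁) = √(0.2531·0.7469/162) = 0.03416; SE₂ = √(0.7755·0.2245/1198) = 0.01206.
Independent samples: SE of the difference = √(SE₁² + SE₂²) = √(0.0011669056 + 0.0001454436) = 0.03623.
z* for 95% confidence is 1.960, so the margin of error is 1.960 × 0.03623 = 0.07101.
Point estimate p̂₁ − p̂₂ = 0.2531 − 0.7755 = -0.5224.
-0.5224 ± 0.07101 → (-0.59341, -0.45139).
The interval (-0.59341, -0.45139) does not contain 0, so the difference is significant.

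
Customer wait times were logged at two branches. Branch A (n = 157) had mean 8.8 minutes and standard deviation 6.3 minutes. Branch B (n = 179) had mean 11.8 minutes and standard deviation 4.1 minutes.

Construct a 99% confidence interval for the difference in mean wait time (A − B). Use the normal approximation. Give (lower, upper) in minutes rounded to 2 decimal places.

(-4.52, -1.48)

SE₁ = s₁/√n₁ = 6.3/√157 = 0.5028; SE₂ = 4.1/√179 = 0.3064.
Independent samples, unequal variances: SE_diff = √(SE₁² + SE₂²) = √(0.25280784 + 0.09388096) = 0.5888.
z* = 2.576, so margin of error = 2.576 × 0.5888 = 1.5167.
Difference in means = 8.8 − 11.8 = -3.0000.
-3.0000 ± 1.5167 → (-4.52, -1.48).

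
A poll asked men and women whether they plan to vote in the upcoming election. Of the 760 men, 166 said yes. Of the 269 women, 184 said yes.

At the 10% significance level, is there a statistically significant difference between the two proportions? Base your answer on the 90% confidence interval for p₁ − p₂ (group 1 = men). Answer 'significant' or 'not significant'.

significant

p̂₁ = 166/760 = 0.2184 and p̂₂ = 184/269 = 0.6840.
SE₁ = √(p̂₁(1−p̂₁)/n₁) = √(0.2184·0.7816/760) = 0.01499; SE₂ = √(0.6840·0.3160/269) = 0.02835.
Independent samples: SE of the difference = √(SE₁² + SE₂²) = √(0.0002247001 + 0.0008037225) = 0.03207.
z* for 90% confidence is 1.645, so the margin of error is 1.645 × 0.03207 = 0.05276.
Point estimate p̂₁ − p̂₂ = 0.2184 − 0.6840 = -0.4656.
-0.4656 ± 0.05276 → (-0.51836, -0.41284).
The interval (-0.51836, -0.41284) does not contain 0, so the difference is significant.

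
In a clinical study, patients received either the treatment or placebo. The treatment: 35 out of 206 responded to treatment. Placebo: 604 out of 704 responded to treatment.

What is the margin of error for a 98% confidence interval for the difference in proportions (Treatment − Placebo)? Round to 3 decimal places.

First, p̂₁ = 35/206 = 0.1699; p̂₂ = 604/704 = 0.8580.
The two standard errors are √(0.1699×0.8301/206) = 0.02617 and √(0.8580×0.1420/704) = 0.01316.
Because the samples are independent, SE_diff = √(0.02617² + 0.01316²) = 0.02929.
Using z* = 2.326 for 98%, ME = 2.326 × 0.02929 = 0.06813.

0.068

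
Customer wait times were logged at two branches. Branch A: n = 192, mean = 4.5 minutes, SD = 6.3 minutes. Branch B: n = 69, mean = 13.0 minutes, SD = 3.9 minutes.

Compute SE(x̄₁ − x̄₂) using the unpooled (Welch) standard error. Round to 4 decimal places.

0.6536

Per-group SEs: s₁/√n₁ = 6.3/√192 = 0.4547, s₂/√n₂ = 3.9/√69 = 0.4695.
Unpooled SE of the difference: √(0.20675209 + 0.22043025) = 0.6536.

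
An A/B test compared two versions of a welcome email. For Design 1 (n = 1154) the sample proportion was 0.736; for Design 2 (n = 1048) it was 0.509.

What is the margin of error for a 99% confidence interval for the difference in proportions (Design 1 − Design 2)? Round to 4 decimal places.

0.0520

The two standard errors are √(0.7360×0.2640/1154) = 0.01298 and √(0.5090×0.4910/1048) = 0.01544.
Because the samples are independent, SE_diff = √(0.01298² + 0.01544²) = 0.02017.
Using z* = 2.576 for 99%, ME = 2.576 × 0.02017 = 0.05196.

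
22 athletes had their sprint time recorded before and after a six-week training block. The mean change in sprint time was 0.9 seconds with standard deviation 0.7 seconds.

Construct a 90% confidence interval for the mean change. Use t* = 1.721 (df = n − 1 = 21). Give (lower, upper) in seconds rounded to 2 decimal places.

(0.64, 1.16)

This is a matched-pairs design, so SE = s_d/√n = 0.7/√22 = 0.1492.
Margin = 1.721 × 0.1492 = 0.2568; the interval is 0.9 ± 0.2568 = (0.64, 1.16).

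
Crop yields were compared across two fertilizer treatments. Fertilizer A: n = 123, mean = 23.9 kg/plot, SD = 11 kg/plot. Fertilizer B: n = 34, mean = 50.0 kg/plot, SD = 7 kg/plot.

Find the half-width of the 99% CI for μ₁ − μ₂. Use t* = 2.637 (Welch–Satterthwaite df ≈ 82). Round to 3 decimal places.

4.106

Per-group SEs: s₁/√n₁ = 11/√123 = 0.9918, s₂/√n₂ = 7/√34 = 1.2005.
Unpooled SE of the difference: √(0.98366724 + 1.44120025) = 1.5572.
Margin of error = t* · SE = 2.637 × 1.5572 = 4.1063.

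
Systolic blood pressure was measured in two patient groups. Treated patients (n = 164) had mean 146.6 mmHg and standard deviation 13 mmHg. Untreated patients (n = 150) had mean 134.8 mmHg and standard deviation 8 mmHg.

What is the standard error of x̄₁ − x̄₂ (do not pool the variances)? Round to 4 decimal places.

Standard errors of each mean: 13/√164 = 1.0151 and 8/√150 = 0.6532.
SE(x̄₁ − x̄₂) = √(1.0151² + 0.6532²) = 1.2071 for independent samples with unequal variances.

1.2071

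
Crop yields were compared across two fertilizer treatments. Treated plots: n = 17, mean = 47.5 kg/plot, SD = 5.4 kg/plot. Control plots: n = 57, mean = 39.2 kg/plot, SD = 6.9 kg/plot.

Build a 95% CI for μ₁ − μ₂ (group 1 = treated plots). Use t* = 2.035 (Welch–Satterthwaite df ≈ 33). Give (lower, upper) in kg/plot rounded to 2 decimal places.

(5.05, 11.55)

Per-group SEs: s₁/√n₁ = 5.4/√17 = 1.3097, s₂/√n₂ = 6.9/√57 = 0.9139.
Unpooled SE of the difference: √(1.71531409 + 0.83521321) = 1.5970.
Margin of error = t* · SE = 2.035 × 1.5970 = 3.2499.
x̄₁ − x̄₂ = 47.5 − 39.2 = 8.3000.
CI: 8.3000 ± 3.2499 = (5.05, 11.55).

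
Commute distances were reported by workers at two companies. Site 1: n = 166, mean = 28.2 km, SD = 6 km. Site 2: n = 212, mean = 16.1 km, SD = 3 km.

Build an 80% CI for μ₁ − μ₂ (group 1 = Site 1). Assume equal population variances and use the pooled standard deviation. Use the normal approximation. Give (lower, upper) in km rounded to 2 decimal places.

s_p = √[((n₁−1)s₁² + (n₂−1)s₂²)/(n₁+n₂−2)] = √[(165·6² + 211·3²)/376] = 4.5660.
SE = 4.5660·√(1/166 + 1/212) = 0.4732.
With z* = 1.282, margin = 1.282 × 0.4732 = 0.6066.
x̄₁ − x̄₂ = 28.2 − 16.1 = 12.1000; interval 12.1000 ± 0.6066 = (11.49, 12.71).

(11.49, 12.71)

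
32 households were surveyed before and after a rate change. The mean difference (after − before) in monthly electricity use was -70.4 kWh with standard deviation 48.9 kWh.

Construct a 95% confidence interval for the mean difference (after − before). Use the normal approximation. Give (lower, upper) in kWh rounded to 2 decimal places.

This is a matched-pairs design, so SE = s_d/√n = 48.9/√32 = 8.6444.
Margin = 1.960 × 8.6444 = 16.9430; the interval is -70.4 ± 16.9430 = (-87.34, -53.46).

(-87.34, -53.46)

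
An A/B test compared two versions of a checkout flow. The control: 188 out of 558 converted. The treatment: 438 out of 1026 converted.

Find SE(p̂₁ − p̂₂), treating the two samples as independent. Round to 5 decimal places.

0.02527

Sample proportions: 188/558 = 0.3369, 438/1026 = 0.4269.
Each SE is √(p̂(1−p̂)/n): √(0.3369·0.6631/558) = 0.02001 and √(0.4269·0.5731/1026) = 0.01544.
SE(p̂₁ − p̂₂) = √(SE₁² + SE₂²) = √(0.0004004001 + 0.0002383936) = 0.02527, since the two samples are independent.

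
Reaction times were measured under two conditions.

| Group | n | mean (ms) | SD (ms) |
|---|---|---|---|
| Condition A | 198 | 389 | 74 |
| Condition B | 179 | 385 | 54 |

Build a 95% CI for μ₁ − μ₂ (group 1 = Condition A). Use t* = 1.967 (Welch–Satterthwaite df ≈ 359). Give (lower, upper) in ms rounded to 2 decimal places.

SE₁ = s₁/√n₁ = 74/√198 = 5.2590; SE₂ = 54/√179 = 4.0361.
Independent samples, unequal variances: SE_diff = √(SE₁² + SE₂²) = √(27.657081 + 16.29010321) = 6.6293.
t* = 1.967, so margin of error = 1.967 × 6.6293 = 13.0398.
Difference in means = 389 − 385 = 4.0000.
4.0000 ± 13.0398 → (-9.04, 17.04).

(-9.04, 17.04)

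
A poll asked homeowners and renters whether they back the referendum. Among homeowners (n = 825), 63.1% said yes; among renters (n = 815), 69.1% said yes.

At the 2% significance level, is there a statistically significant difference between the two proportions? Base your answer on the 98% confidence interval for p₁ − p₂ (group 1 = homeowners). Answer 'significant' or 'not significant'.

SE₁ = √(p̂₁(1−p̂₁)/n₁) = √(0.6310·0.3690/825) = 0.01680; SE₂ = √(0.6910·0.3090/815) = 0.01619.
Independent samples: SE of the difference = √(SE₁² + SE₂²) = √(0.00028224 + 0.0002621161) = 0.02333.
z* for 98% confidence is 2.326, so the margin of error is 2.326 × 0.02333 = 0.05427.
Point estimate p̂₁ − p̂₂ = 0.6310 − 0.6910 = -0.0600.
-0.0600 ± 0.05427 → (-0.11427, -0.00573).
The interval (-0.11427, -0.00573) does not contain 0, so the difference is significant.

significant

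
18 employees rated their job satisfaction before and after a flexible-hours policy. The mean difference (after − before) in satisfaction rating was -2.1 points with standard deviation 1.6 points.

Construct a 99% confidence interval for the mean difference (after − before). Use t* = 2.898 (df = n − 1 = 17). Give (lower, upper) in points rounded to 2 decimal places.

Paired design: SE = s_d/√n = 1.6/√18 = 0.3771.
t* = 2.898; margin of error = 2.898 × 0.3771 = 1.0928.
-2.1 ± 1.0928 → (-3.19, -1.01).

(-3.19, -1.01)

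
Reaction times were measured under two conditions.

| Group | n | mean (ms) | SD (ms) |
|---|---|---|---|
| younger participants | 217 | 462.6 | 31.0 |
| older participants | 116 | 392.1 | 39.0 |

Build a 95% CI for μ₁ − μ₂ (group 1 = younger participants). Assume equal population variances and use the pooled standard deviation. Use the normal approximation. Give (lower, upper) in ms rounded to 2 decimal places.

Pooled variance s_p² = [216·31.0² + 115·39.0²] / (217+116−2) = 1155.5619, so s_p = 33.9936.
SE_diff = s_p·√(1/n₁ + 1/n₂) = 33.9936·√(1/217 + 1/116) = 3.9099.
z* = 1.960; margin = 1.960 × 3.9099 = 7.6634.
Difference = 462.6 − 392.1 = 70.5000.
70.5000 ± 7.6634 → (62.84, 78.16).

(62.84, 78.16)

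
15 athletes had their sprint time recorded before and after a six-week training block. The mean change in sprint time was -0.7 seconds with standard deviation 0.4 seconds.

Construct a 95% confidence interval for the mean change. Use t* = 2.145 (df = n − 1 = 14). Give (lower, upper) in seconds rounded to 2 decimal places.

Paired design: SE = s_d/√n = 0.4/√15 = 0.1033.
t* = 2.145; margin of error = 2.145 × 0.1033 = 0.2216.
-0.7 ± 0.2216 → (-0.92, -0.48).

(-0.92, -0.48)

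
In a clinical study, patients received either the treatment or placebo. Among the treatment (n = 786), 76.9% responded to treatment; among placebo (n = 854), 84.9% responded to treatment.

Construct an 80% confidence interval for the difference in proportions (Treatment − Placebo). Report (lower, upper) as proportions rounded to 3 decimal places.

(-0.105, -0.055)

Each SE is √(p̂(1−p̂)/n): √(0.7690·0.2310/786) = 0.01503 and √(0.8490·0.1510/854) = 0.01225.
SE(p̂₁ − p̂₂) = √(SE₁² + SE₂²) = √(0.0002259009 + 0.0001500625) = 0.01939, since the two samples are independent.
At 80% confidence z* = 1.282; margin = 1.282 × 0.01939 = 0.02486.
The difference is 0.7690 − 0.8490 = -0.0800, so the interval is -0.0800 ± 0.02486 = (-0.105, -0.055).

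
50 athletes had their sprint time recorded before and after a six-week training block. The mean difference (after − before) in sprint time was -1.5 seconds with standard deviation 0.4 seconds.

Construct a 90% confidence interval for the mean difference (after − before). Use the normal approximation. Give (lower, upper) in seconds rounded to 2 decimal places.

(-1.59, -1.41)

This is a matched-pairs design, so SE = s_d/√n = 0.4/√50 = 0.0566.
Margin = 1.645 × 0.0566 = 0.0931; the interval is -1.5 ± 0.0931 = (-1.59, -1.41).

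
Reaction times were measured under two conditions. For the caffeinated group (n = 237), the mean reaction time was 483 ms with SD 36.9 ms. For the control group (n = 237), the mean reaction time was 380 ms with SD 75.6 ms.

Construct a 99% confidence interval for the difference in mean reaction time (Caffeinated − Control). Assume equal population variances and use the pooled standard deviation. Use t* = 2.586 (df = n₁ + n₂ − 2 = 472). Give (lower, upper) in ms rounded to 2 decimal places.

Pooled variance s_p² = [236·36.9² + 236·75.6²] / (237+237−2) = 3538.4850, so s_p = 59.4852.
SE_diff = s_p·√(1/n₁ + 1/n₂) = 59.4852·√(1/237 + 1/237) = 5.4645.
t* = 2.586; margin = 2.586 × 5.4645 = 14.1312.
Difference = 483 − 380 = 103.0000.
103.0000 ± 14.1312 → (88.87, 117.13).

(88.87, 117.13)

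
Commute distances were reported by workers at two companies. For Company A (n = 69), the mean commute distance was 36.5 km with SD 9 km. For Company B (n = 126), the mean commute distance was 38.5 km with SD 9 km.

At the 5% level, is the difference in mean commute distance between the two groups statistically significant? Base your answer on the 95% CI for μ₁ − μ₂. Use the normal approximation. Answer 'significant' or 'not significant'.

not significant

Per-group SEs: s₁/√n₁ = 9/√69 = 1.0835, s₂/√n₂ = 9/√126 = 0.8018.
Unpooled SE of the difference: √(1.17397225 + 0.64288324) = 1.3479.
Margin of error = z* · SE = 1.960 × 1.3479 = 2.6419.
x̄₁ − x̄₂ = 36.5 − 38.5 = -2.0000.
CI: -2.0000 ± 2.6419 = (-4.6419, 0.6419).
The interval (-4.6419, 0.6419) contains 0, so the difference is not significant.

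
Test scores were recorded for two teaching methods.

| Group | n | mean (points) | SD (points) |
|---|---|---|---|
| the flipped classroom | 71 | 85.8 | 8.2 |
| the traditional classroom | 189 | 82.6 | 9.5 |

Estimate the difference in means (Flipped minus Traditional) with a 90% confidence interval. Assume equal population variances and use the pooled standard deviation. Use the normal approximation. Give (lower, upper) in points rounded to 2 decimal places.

(1.10, 5.30)

Pooled variance s_p² = [70·8.2² + 188·9.5²] / (71+189−2) = 84.0070, so s_p = 9.1655.
SE_diff = s_p·√(1/n₁ + 1/n₂) = 9.1655·√(1/71 + 1/189) = 1.2758.
z* = 1.645; margin = 1.645 × 1.2758 = 2.0987.
Difference = 85.8 − 82.6 = 3.2000.
3.2000 ± 2.0987 → (1.10, 5.30).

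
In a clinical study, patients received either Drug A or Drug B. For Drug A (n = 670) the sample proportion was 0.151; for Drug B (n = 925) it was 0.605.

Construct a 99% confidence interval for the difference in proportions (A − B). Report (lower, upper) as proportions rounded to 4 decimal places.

SE₁ = √(p̂₁(1−p̂₁)/n₁) = √(0.1510·0.8490/670) = 0.01383; SE₂ = √(0.6050·0.3950/925) = 0.01607.
Independent samples: SE of the difference = √(SE₁² + SE₂²) = √(0.0001912689 + 0.0002582449) = 0.02120.
z* for 99% confidence is 2.576, so the margin of error is 2.576 × 0.02120 = 0.05461.
Point estimate p̂₁ − p̂₂ = 0.1510 − 0.6050 = -0.4540.
-0.4540 ± 0.05461 → (-0.5086, -0.3994).

(-0.5086, -0.3994)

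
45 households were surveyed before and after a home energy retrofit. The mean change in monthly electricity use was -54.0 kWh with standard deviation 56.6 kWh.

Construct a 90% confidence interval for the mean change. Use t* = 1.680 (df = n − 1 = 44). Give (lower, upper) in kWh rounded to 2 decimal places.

Paired design: SE = s_d/√n = 56.6/√45 = 8.4374.
t* = 1.680; margin of error = 1.680 × 8.4374 = 14.1748.
-54.0 ± 14.1748 → (-68.17, -39.83).

(-68.17, -39.83)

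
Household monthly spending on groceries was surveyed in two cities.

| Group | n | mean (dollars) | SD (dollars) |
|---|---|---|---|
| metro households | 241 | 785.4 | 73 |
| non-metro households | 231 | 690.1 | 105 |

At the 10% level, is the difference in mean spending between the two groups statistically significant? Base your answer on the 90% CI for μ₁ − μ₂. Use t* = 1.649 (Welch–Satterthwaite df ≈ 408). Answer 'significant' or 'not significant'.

significant

Standard errors of each mean: 73/√241 = 4.7023 and 105/√231 = 6.9085.
SE(x̄₁ − x̄₂) = √(4.7023² + 6.9085²) = 8.3570 for independent samples with unequal variances.
With t* = 1.649, the margin is 1.649 × 8.3570 = 13.7807.
x̄₁ − x̄₂ = 785.4 − 690.1 = 95.3000; the interval is 95.3000 ± 13.7807 = (81.5193, 109.0807).
The interval (81.5193, 109.0807) does not contain 0, so the difference is significant.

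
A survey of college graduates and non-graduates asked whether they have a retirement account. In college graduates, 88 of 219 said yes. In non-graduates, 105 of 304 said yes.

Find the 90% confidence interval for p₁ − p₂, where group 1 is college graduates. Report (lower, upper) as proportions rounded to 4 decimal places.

First, p̂₁ = 88/219 = 0.4018; p̂₂ = 105/304 = 0.3454.
The two standard errors are √(0.4018×0.5982/219) = 0.03313 and √(0.3454×0.6546/304) = 0.02727.
Because the samples are independent, SE_diff = √(0.03313² + 0.02727²) = 0.04291.
Using z* = 1.645 for 90%, ME = 1.645 × 0.04291 = 0.07059.
p̂₁ − p̂₂ = 0.0564; interval 0.0564 ± 0.07059 gives (-0.0142, 0.1270).

(-0.0142, 0.1270)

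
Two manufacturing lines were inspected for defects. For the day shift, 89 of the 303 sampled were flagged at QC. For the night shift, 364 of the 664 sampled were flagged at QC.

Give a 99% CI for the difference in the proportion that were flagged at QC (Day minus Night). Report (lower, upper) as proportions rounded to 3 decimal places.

(-0.338, -0.171)

p̂₁ = 89/303 = 0.2937 and p̂₂ = 364/664 = 0.5482.
SE₁ = √(p̂₁(1−p̂₁)/n₁) = √(0.2937·0.7063/303) = 0.02617; SE₂ = √(0.5482·0.4518/664) = 0.01931.
Independent samples: SE of the difference = √(SE₁² + SE₂²) = √(0.0006848689 + 0.0003728761) = 0.03252.
z* for 99% confidence is 2.576, so the margin of error is 2.576 × 0.03252 = 0.08377.
Point estimate p̂₁ − p̂₂ = 0.2937 − 0.5482 = -0.2545.
-0.2545 ± 0.08377 → (-0.338, -0.171).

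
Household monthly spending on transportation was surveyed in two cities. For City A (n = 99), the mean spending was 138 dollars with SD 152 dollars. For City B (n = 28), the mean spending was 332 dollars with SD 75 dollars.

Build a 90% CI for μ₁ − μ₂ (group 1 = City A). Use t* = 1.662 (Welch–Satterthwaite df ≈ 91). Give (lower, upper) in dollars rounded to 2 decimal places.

(-228.63, -159.37)

Per-group SEs: s₁/√n₁ = 152/√99 = 15.2766, s₂/√n₂ = 75/√28 = 14.1737.
Unpooled SE of the difference: √(233.37450756 + 200.89377169) = 20.8391.
Margin of error = t* · SE = 1.662 × 20.8391 = 34.6346.
x̄₁ − x̄₂ = 138 − 332 = -194.0000.
CI: -194.0000 ± 34.6346 = (-228.63, -159.37).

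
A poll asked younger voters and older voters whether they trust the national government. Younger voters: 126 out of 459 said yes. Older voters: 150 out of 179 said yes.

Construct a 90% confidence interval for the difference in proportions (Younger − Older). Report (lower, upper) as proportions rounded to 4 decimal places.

(-0.6203, -0.5067)

Sample proportions: 126/459 = 0.2745, 150/179 = 0.8380.
Each SE is √(p̂(1−p̂)/n): √(0.2745·0.7255/459) = 0.02083 and √(0.8380·0.1620/179) = 0.02754.
SE(p̂₁ − p̂₂) = √(SE₁² + SE₂²) = √(0.0004338889 + 0.0007584516) = 0.03453, since the two samples are independent.
At 90% confidence z* = 1.645; margin = 1.645 × 0.03453 = 0.05680.
The difference is 0.2745 − 0.8380 = -0.5635, so the interval is -0.5635 ± 0.05680 = (-0.6203, -0.5067).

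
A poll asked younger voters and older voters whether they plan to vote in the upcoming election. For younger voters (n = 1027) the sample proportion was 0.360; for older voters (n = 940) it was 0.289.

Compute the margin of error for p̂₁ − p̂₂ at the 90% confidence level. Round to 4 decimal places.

0.0346

SE₁ = √(p̂₁(1−p̂₁)/n₁) = √(0.3600·0.6400/1027) = 0.01498; SE₂ = √(0.2890·0.7110/940) = 0.01478.
Independent samples: SE of the difference = √(SE₁² + SE₂²) = √(0.0002244004 + 0.0002184484) = 0.02104.
z* for 90% confidence is 1.645, so the margin of error is 1.645 × 0.02104 = 0.03461.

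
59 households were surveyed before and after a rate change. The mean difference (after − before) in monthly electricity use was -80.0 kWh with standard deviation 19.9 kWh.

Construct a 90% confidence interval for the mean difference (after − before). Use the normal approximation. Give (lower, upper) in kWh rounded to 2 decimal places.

Paired design: SE = s_d/√n = 19.9/√59 = 2.5908.
z* = 1.645; margin of error = 1.645 × 2.5908 = 4.2619.
-80.0 ± 4.2619 → (-84.26, -75.74).

(-84.26, -75.74)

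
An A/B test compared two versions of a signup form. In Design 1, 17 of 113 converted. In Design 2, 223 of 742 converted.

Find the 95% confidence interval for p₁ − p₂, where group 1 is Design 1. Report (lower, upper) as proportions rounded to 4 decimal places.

Sample proportions: 17/113 = 0.1504, 223/742 = 0.3005.
Each SE is √(p̂(1−p̂)/n): √(0.1504·0.8496/113) = 0.03363 and √(0.3005·0.6995/742) = 0.01683.
SE(p̂₁ − p̂₂) = √(SE₁² + SE₂²) = √(0.0011309769 + 0.0002832489) = 0.03761, since the two samples are independent.
At 95% confidence z* = 1.960; margin = 1.960 × 0.03761 = 0.07372.
The difference is 0.1504 − 0.3005 = -0.1501, so the interval is -0.1501 ± 0.07372 = (-0.2238, -0.0764).

(-0.2238, -0.0764)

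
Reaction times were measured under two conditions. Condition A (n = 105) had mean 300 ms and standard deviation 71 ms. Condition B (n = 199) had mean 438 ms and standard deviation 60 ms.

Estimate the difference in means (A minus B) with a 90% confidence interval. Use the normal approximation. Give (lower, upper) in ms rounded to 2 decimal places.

Per-group SEs: s₁/√n₁ = 71/√105 = 6.9289, s₂/√n₂ = 60/√199 = 4.2533.
Unpooled SE of the difference: √(48.00965521 + 18.09056089) = 8.1302.
Margin of error = z* · SE = 1.645 × 8.1302 = 13.3742.
x̄₁ − x̄₂ = 300 − 438 = -138.0000.
CI: -138.0000 ± 13.3742 = (-151.37, -124.63).

(-151.37, -124.63)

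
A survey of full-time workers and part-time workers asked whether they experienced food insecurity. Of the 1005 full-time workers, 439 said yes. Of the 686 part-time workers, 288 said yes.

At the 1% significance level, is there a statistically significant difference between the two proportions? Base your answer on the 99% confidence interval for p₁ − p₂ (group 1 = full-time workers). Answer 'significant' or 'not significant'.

not significant

p̂₁ = 439/1005 = 0.4368 and p̂₂ = 288/686 = 0.4198.
SE₁ = √(p̂₁(1−p̂₁)/n₁) = √(0.4368·0.5632/1005) = 0.01565; SE₂ = √(0.4198·0.5802/686) = 0.01884.
Independent samples: SE of the difference = √(SE₁² + SE₂²) = √(0.0002449225 + 0.0003549456) = 0.02449.
z* for 99% confidence is 2.576, so the margin of error is 2.576 × 0.02449 = 0.06309.
Point estimate p̂₁ − p̂₂ = 0.4368 − 0.4198 = 0.0170.
0.0170 ± 0.06309 → (-0.04609, 0.08009).
The interval (-0.04609, 0.08009) contains 0, so the difference is not significant.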